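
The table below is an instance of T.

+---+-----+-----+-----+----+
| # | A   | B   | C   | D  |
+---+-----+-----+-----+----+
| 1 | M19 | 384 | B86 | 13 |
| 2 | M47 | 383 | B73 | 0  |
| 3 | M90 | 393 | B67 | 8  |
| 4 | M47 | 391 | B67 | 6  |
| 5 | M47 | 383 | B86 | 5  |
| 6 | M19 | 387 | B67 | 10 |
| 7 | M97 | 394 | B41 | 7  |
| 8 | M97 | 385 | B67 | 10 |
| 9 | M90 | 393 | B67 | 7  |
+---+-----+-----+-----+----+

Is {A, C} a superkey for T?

Rows 3 and 9 have the same {A, C} value (A=M90, C=B67) but are distinct tuples, so {A, C} does not determine every attribute — not a superkey.

No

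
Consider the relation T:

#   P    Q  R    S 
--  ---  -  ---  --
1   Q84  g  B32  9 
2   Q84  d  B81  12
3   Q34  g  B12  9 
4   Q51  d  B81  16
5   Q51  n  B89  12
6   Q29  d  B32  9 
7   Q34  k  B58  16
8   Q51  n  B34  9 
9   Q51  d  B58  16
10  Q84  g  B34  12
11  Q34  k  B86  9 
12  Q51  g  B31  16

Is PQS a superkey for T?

No

Rows 4 and 9 have the same PQS value (P=Q51, Q=d, S=16) but are distinct tuples, so PQS does not determine every attribute — not a superkey.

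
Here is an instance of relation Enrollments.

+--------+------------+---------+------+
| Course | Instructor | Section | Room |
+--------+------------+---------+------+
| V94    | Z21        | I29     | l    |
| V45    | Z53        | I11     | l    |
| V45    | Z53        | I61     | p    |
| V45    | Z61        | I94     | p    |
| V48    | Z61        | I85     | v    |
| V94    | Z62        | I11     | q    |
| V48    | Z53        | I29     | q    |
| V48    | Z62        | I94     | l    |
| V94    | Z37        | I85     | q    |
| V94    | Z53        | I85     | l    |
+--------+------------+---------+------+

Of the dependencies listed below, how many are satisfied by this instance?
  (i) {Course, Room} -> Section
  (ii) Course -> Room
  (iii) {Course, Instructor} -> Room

0

(i) {Course, Room} -> Section: (Course=V94, Room=l): 2 rows → Section takes values {I29, I85} — violation; (Course=V45, Room=p): 2 rows → Section takes values {I61, I94} — violation; (Course=V94, Room=q): 2 rows → Section takes values {I11, I85} — violation — fails.
(ii) Course -> Room: Course=V94: 4 rows → Room takes values {l, q} — violation; Course=V45: 3 rows → Room takes values {l, p} — violation; Course=V48: 3 rows → Room takes values {v, q, l} — violation — fails.
(iii) {Course, Instructor} -> Room: (Course=V45, Instructor=Z53): 2 rows → Room takes values {l, p} — violation — fails.
None of the 3 dependencies hold.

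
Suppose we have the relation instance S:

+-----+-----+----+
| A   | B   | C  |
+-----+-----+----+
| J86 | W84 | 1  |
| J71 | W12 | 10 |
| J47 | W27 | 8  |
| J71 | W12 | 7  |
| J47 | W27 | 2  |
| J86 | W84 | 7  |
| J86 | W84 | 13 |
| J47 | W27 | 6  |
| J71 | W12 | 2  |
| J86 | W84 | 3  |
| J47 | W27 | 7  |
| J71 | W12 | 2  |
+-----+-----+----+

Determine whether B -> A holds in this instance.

B=W84: 4 rows → A = J86, J86, J86, J86 ✓
B=W12: 4 rows → A = J71, J71, J71, J71 ✓
B=W27: 4 rows → A = J47, J47, J47, J47 ✓
Every B value is associated with a single A value, so B -> A holds.

Yes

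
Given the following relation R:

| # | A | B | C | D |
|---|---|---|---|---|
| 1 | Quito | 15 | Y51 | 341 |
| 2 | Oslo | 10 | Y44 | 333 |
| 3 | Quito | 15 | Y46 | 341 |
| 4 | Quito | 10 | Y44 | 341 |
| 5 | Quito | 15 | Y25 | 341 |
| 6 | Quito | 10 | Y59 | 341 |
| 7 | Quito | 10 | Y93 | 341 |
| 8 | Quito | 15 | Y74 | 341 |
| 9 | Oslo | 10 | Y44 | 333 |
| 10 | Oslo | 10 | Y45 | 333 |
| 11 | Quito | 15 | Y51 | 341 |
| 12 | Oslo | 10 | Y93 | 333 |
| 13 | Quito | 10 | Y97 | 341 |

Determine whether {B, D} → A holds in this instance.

(B=15, D=341): rows 1, 3, 5, 8, 11 → A = Quito, Quito, Quito, Quito, Quito ✓
(B=10, D=333): rows 2, 9, 10, 12 → A = Oslo, Oslo, Oslo, Oslo ✓
(B=10, D=341): rows 4, 6, 7, 13 → A = Quito, Quito, Quito, Quito ✓
Every {B, D} value is associated with a single A value, so {B, D} → A holds.

Yes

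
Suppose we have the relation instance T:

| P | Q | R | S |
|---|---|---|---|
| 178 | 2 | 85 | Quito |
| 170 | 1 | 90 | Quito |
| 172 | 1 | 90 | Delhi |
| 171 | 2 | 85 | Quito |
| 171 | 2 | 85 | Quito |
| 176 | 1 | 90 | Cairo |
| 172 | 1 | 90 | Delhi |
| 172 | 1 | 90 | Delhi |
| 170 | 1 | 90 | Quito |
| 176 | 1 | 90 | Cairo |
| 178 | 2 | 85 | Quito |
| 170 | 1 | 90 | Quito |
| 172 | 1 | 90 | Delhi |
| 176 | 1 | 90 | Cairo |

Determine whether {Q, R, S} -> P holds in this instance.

No

(Q=2, R=85, S=Quito): 4 rows → P takes values {178, 171} — violation
(Q=1, R=90, S=Quito): 3 rows → P = 170, 170, 170 ✓
(Q=1, R=90, S=Delhi): 4 rows → P = 172, 172, 172, 172 ✓
(Q=1, R=90, S=Cairo): 3 rows → P = 176, 176, 176 ✓
Two rows agree on {Q, R, S} but differ on P, so {Q, R, S} -> P does not hold.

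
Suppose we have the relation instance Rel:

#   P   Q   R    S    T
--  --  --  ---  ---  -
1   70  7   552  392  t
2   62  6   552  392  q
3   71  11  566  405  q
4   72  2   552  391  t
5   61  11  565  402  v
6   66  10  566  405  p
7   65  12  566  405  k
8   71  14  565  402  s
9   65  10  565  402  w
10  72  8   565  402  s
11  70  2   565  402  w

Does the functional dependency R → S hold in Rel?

R=552: rows 1, 2, 4 → S takes values {392, 391} — violation
R=566: rows 3, 6, 7 → S = 405, 405, 405 ✓
R=565: rows 5, 8, 9, 10, 11 → S = 402, 402, 402, 402, 402 ✓
Two rows agree on R but differ on S, so R → S does not hold.

No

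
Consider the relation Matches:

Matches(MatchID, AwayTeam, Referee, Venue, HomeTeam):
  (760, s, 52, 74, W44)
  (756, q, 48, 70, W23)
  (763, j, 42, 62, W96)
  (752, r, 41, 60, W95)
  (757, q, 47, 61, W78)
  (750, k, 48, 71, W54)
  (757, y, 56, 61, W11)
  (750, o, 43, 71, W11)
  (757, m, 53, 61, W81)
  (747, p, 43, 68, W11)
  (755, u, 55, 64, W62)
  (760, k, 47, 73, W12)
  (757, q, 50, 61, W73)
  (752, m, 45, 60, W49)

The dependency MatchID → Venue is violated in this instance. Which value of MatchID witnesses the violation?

760

MatchID=760: 2 rows → Venue takes values {74, 73} — violation
MatchID=756: 1 row → Venue = 70 ✓
MatchID=763: 1 row → Venue = 62 ✓
MatchID=752: 2 rows → Venue = 60, 60 ✓
MatchID=757: 4 rows → Venue = 61, 61, 61, 61 ✓
MatchID=750: 2 rows → Venue = 71, 71 ✓
MatchID=747: 1 row → Venue = 68 ✓
MatchID=755: 1 row → Venue = 64 ✓
The only MatchID value with inconsistent Venue is MatchID=760.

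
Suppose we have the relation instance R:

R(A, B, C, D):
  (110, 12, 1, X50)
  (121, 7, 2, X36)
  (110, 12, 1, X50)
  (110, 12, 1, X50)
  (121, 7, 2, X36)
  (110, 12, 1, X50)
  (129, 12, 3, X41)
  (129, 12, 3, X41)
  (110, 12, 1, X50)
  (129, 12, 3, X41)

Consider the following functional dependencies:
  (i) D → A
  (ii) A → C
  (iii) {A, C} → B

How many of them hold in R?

(i) D → A: every LHS value maps to a single RHS value — holds.
(ii) A → C: every LHS value maps to a single RHS value — holds.
(iii) {A, C} → B: every LHS value maps to a single RHS value — holds.
3 of the 3 dependencies hold.

3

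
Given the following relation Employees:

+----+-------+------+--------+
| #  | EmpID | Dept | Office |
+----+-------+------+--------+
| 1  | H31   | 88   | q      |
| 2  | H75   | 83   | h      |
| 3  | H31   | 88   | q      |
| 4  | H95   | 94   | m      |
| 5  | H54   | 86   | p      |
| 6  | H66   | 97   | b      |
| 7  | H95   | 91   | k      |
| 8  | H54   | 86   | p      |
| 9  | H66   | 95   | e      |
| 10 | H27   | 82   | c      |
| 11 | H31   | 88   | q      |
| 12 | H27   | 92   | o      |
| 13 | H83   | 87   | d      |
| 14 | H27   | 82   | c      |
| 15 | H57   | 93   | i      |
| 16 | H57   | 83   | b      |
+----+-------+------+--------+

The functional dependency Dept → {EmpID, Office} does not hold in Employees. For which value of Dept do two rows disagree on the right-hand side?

83

Dept=88: rows 1, 3, 11 → {EmpID,Office} = (H31, q), (H31, q), (H31, q) ✓
Dept=83: rows 2, 16 → {EmpID,Office} takes values {(H75, h), (H57, b)} — violation
Dept=94: row 4 → {EmpID,Office} = (H95, m) ✓
Dept=86: rows 5, 8 → {EmpID,Office} = (H54, p), (H54, p) ✓
Dept=97: row 6 → {EmpID,Office} = (H66, b) ✓
Dept=91: row 7 → {EmpID,Office} = (H95, k) ✓
Dept=95: row 9 → {EmpID,Office} = (H66, e) ✓
Dept=82: rows 10, 14 → {EmpID,Office} = (H27, c), (H27, c) ✓
Dept=92: row 12 → {EmpID,Office} = (H27, o) ✓
Dept=87: row 13 → {EmpID,Office} = (H83, d) ✓
Dept=93: row 15 → {EmpID,Office} = (H57, i) ✓
The only Dept value with inconsistent RHS is Dept=83.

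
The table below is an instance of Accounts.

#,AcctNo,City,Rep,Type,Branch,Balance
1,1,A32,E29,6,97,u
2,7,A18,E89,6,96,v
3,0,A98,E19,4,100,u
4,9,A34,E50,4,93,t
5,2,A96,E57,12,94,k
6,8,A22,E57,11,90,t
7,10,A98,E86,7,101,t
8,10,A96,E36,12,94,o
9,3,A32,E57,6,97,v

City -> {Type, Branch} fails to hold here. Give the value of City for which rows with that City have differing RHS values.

A98

City=A32: rows 1, 9 → {Type,Branch} = (6, 97), (6, 97) ✓
City=A18: row 2 → {Type,Branch} = (6, 96) ✓
City=A98: rows 3, 7 → {Type,Branch} takes values {(4, 100), (7, 101)} — violation
City=A34: row 4 → {Type,Branch} = (4, 93) ✓
City=A96: rows 5, 8 → {Type,Branch} = (12, 94), (12, 94) ✓
City=A22: row 6 → {Type,Branch} = (11, 90) ✓
The only City value with inconsistent RHS is City=A98.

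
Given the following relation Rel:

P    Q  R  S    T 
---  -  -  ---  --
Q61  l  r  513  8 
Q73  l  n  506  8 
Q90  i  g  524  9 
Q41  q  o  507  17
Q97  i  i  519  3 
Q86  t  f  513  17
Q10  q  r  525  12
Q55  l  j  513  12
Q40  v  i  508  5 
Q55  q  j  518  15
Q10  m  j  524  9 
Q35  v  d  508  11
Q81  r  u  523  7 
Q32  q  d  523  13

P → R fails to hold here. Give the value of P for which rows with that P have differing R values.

Q10

P=Q61: 1 row → R = r ✓
P=Q73: 1 row → R = n ✓
P=Q90: 1 row → R = g ✓
P=Q41: 1 row → R = o ✓
P=Q97: 1 row → R = i ✓
P=Q86: 1 row → R = f ✓
P=Q10: 2 rows → R takes values {r, j} — violation
P=Q55: 2 rows → R = j, j ✓
P=Q40: 1 row → R = i ✓
P=Q35: 1 row → R = d ✓
P=Q81: 1 row → R = u ✓
P=Q32: 1 row → R = d ✓
The only P value with inconsistent R is P=Q10.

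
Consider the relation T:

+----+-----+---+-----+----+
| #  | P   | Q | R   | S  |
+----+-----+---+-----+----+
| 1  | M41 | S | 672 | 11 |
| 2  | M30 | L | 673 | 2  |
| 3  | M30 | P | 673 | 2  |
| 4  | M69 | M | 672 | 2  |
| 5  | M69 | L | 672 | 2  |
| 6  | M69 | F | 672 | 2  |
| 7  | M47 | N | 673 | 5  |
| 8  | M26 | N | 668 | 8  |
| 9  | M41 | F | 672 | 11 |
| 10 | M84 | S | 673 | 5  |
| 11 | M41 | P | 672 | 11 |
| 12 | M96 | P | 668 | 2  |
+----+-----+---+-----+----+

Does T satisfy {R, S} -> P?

(R=672, S=11): rows 1, 9, 11 → P = M41, M41, M41 ✓
(R=673, S=2): rows 2, 3 → P = M30, M30 ✓
(R=672, S=2): rows 4, 5, 6 → P = M69, M69, M69 ✓
(R=673, S=5): rows 7, 10 → P takes values {M47, M84} — violation
(R=668, S=8): row 8 → P = M26 ✓
(R=668, S=2): row 12 → P = M96 ✓
Two rows agree on {R, S} but differ on P, so {R, S} -> P does not hold.

No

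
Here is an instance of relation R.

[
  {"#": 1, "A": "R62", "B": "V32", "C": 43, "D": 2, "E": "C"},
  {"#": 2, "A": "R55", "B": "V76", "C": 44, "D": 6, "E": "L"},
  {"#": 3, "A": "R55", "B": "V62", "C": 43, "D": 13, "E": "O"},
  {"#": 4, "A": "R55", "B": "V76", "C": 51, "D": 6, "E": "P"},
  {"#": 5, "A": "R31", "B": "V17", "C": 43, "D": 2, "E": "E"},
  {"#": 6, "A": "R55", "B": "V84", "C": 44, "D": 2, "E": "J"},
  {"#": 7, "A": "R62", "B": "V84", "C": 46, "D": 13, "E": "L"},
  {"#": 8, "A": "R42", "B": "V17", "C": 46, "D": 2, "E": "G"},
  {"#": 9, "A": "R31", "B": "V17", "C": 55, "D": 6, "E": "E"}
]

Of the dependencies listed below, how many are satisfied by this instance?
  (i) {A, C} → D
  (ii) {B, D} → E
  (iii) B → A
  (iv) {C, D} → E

0

(i) {A, C} → D: (A=R55, C=44): rows 2, 6 → D takes values {6, 2} — violation — fails.
(ii) {B, D} → E: (B=V76, D=6): rows 2, 4 → E takes values {L, P} — violation; (B=V17, D=2): rows 5, 8 → E takes values {E, G} — violation — fails.
(iii) B → A: B=V17: rows 5, 8, 9 → A takes values {R31, R42} — violation; B=V84: rows 6, 7 → A takes values {R55, R62} — violation — fails.
(iv) {C, D} → E: (C=43, D=2): rows 1, 5 → E takes values {C, E} — violation — fails.
None of the 4 dependencies hold.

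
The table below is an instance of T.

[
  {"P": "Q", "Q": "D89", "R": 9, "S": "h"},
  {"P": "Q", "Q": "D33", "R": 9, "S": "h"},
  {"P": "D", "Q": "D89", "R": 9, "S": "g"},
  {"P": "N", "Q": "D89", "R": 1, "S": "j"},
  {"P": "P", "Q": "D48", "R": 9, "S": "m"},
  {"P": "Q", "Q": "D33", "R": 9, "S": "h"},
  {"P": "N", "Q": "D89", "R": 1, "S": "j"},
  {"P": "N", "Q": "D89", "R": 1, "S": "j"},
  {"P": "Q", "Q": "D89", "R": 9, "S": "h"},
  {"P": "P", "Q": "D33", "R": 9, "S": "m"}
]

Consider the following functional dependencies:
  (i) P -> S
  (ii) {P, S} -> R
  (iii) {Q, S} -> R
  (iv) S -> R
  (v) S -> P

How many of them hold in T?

(i) P -> S: every LHS value maps to a single RHS value — holds.
(ii) {P, S} -> R: every LHS value maps to a single RHS value — holds.
(iii) {Q, S} -> R: every LHS value maps to a single RHS value — holds.
(iv) S -> R: every LHS value maps to a single RHS value — holds.
(v) S -> P: every LHS value maps to a single RHS value — holds.
5 of the 5 dependencies hold.

5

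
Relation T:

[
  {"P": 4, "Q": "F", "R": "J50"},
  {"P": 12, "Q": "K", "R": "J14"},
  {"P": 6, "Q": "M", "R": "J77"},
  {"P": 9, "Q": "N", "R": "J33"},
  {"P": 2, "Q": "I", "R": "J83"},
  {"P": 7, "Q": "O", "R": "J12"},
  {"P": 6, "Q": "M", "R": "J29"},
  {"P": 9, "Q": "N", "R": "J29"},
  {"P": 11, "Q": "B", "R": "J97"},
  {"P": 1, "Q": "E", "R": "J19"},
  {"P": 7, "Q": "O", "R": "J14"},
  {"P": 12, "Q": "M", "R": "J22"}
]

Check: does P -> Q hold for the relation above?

P=4: 1 row → Q = F ✓
P=12: 2 rows → Q takes values {K, M} — violation
P=6: 2 rows → Q = M, M ✓
P=9: 2 rows → Q = N, N ✓
P=2: 1 row → Q = I ✓
P=7: 2 rows → Q = O, O ✓
P=11: 1 row → Q = B ✓
P=1: 1 row → Q = E ✓
Two rows agree on P but differ on Q, so P -> Q does not hold.

No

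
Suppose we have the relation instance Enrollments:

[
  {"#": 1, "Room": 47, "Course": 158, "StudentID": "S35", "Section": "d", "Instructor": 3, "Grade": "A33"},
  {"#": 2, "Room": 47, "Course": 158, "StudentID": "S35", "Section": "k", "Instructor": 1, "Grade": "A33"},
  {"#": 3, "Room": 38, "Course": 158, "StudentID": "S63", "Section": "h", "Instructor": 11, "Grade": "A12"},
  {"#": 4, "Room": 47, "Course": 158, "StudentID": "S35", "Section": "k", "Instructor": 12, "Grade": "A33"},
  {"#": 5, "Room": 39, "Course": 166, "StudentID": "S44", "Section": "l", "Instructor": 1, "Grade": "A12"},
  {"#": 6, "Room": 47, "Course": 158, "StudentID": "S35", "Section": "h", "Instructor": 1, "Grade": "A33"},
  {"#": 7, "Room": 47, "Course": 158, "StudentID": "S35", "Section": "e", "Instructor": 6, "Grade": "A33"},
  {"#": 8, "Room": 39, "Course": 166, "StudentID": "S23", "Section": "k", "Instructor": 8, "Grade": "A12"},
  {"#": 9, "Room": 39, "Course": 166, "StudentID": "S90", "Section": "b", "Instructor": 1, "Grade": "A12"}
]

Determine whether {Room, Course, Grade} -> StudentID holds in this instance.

No

(Room=47, Course=158, Grade=A33): rows 1, 2, 4, 6, 7 → StudentID = S35, S35, S35, S35, S35 ✓
(Room=38, Course=158, Grade=A12): row 3 → StudentID = S63 ✓
(Room=39, Course=166, Grade=A12): rows 5, 8, 9 → StudentID takes values {S44, S23, S90} — violation
Two rows agree on {Room, Course, Grade} but differ on StudentID, so {Room, Course, Grade} -> StudentID does not hold.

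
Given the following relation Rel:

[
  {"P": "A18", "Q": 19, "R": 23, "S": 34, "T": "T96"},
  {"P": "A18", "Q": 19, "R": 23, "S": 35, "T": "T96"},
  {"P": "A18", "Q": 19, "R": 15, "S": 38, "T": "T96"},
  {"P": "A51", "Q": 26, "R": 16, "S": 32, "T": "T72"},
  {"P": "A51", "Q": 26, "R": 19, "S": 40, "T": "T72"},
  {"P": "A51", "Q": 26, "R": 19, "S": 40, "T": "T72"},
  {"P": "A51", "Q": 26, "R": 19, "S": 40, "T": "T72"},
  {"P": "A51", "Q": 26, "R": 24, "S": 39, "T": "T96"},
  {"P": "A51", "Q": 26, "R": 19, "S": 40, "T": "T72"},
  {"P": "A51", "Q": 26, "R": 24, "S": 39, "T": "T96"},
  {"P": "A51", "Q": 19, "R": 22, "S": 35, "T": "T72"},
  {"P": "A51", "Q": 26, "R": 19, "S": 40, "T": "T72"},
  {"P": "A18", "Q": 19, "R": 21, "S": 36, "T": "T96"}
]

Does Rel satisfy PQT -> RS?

(P=A18, Q=19, T=T96): 4 rows → {R,S} takes values {(23, 34), (23, 35), (15, 38), (21, 36)} — violation
(P=A51, Q=26, T=T72): 6 rows → {R,S} takes values {(16, 32), (19, 40)} — violation
(P=A51, Q=26, T=T96): 2 rows → {R,S} = (24, 39), (24, 39) ✓
(P=A51, Q=19, T=T72): 1 row → {R,S} = (22, 35) ✓
Two rows agree on PQT but differ on RS, so PQT -> RS does not hold.

No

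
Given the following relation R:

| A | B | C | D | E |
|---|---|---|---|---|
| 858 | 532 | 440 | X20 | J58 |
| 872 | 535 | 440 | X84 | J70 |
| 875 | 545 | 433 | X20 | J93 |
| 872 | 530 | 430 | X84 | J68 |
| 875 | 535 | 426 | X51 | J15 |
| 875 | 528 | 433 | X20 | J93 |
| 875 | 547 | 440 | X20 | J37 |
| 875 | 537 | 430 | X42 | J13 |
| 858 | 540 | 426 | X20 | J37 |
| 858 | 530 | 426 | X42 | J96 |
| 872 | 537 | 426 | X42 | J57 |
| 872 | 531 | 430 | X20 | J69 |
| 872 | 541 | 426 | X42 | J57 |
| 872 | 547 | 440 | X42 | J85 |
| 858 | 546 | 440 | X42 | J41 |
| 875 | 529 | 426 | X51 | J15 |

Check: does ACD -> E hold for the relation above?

(A=858, C=440, D=X20): 1 row → E = J58 ✓
(A=872, C=440, D=X84): 1 row → E = J70 ✓
(A=875, C=433, D=X20): 2 rows → E = J93, J93 ✓
(A=872, C=430, D=X84): 1 row → E = J68 ✓
(A=875, C=426, D=X51): 2 rows → E = J15, J15 ✓
(A=875, C=440, D=X20): 1 row → E = J37 ✓
(A=875, C=430, D=X42): 1 row → E = J13 ✓
(A=858, C=426, D=X20): 1 row → E = J37 ✓
(A=858, C=426, D=X42): 1 row → E = J96 ✓
(A=872, C=426, D=X42): 2 rows → E = J57, J57 ✓
(A=872, C=430, D=X20): 1 row → E = J69 ✓
(A=872, C=440, D=X42): 1 row → E = J85 ✓
(A=858, C=440, D=X42): 1 row → E = J41 ✓
Every ACD value is associated with a single E value, so ACD -> E holds.

Yes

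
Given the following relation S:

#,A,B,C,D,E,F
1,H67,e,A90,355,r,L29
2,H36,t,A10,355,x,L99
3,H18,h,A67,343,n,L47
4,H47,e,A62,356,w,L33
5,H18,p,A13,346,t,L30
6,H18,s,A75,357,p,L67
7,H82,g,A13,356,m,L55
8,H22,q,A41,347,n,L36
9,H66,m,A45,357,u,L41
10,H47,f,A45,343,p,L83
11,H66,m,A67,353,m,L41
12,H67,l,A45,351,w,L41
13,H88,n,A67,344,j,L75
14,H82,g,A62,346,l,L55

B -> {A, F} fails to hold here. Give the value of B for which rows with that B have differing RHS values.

e

B=e: rows 1, 4 → {A,F} takes values {(H67, L29), (H47, L33)} — violation
B=t: row 2 → {A,F} = (H36, L99) ✓
B=h: row 3 → {A,F} = (H18, L47) ✓
B=p: row 5 → {A,F} = (H18, L30) ✓
B=s: row 6 → {A,F} = (H18, L67) ✓
B=g: rows 7, 14 → {A,F} = (H82, L55), (H82, L55) ✓
B=q: row 8 → {A,F} = (H22, L36) ✓
B=m: rows 9, 11 → {A,F} = (H66, L41), (H66, L41) ✓
B=f: row 10 → {A,F} = (H47, L83) ✓
B=l: row 12 → {A,F} = (H67, L41) ✓
B=n: row 13 → {A,F} = (H88, L75) ✓
The only B value with inconsistent RHS is B=e.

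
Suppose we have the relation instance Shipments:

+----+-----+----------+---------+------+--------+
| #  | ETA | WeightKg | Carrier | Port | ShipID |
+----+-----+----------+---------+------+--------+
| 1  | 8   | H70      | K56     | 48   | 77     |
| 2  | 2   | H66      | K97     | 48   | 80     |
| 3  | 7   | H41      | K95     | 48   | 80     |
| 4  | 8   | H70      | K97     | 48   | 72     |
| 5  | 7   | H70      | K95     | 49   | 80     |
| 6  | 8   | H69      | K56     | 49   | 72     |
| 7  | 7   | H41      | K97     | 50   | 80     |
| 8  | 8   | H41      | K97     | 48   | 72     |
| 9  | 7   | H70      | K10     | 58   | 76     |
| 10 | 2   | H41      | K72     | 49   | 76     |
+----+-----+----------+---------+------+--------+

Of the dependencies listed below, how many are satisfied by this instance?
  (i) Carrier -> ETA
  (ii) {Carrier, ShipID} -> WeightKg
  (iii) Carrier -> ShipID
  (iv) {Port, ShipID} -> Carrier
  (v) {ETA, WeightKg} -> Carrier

0

(i) Carrier -> ETA: Carrier=K97: rows 2, 4, 7, 8 → ETA takes values {2, 8, 7} — violation — fails.
(ii) {Carrier, ShipID} -> WeightKg: (Carrier=K97, ShipID=80): rows 2, 7 → WeightKg takes values {H66, H41} — violation; (Carrier=K95, ShipID=80): rows 3, 5 → WeightKg takes values {H41, H70} — violation; (Carrier=K97, ShipID=72): rows 4, 8 → WeightKg takes values {H70, H41} — violation — fails.
(iii) Carrier -> ShipID: Carrier=K56: rows 1, 6 → ShipID takes values {77, 72} — violation; Carrier=K97: rows 2, 4, 7, 8 → ShipID takes values {80, 72} — violation — fails.
(iv) {Port, ShipID} -> Carrier: (Port=48, ShipID=80): rows 2, 3 → Carrier takes values {K97, K95} — violation — fails.
(v) {ETA, WeightKg} -> Carrier: (ETA=8, WeightKg=H70): rows 1, 4 → Carrier takes values {K56, K97} — violation; (ETA=7, WeightKg=H41): rows 3, 7 → Carrier takes values {K95, K97} — violation; (ETA=7, WeightKg=H70): rows 5, 9 → Carrier takes values {K95, K10} — violation — fails.
None of the 5 dependencies hold.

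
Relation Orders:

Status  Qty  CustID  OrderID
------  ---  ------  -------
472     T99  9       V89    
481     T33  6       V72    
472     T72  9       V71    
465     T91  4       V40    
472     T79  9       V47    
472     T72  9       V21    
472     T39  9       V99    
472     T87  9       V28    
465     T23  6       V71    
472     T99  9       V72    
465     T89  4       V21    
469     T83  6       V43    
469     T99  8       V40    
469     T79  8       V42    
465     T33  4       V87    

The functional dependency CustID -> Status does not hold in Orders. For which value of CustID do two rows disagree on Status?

6

CustID=9: 7 rows → Status = 472, 472, 472, 472, 472, 472, 472 ✓
CustID=6: 3 rows → Status takes values {481, 465, 469} — violation
CustID=4: 3 rows → Status = 465, 465, 465 ✓
CustID=8: 2 rows → Status = 469, 469 ✓
The only CustID value with inconsistent Status is CustID=6.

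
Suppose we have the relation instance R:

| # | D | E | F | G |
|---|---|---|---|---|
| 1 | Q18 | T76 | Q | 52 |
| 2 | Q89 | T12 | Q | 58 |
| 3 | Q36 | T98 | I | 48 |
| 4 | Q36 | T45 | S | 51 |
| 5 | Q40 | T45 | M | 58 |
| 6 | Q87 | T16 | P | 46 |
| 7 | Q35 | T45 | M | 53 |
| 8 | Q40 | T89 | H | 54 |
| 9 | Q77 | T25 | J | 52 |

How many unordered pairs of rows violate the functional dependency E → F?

2

E=T45: violating pairs (4,5), (4,7) — 2 pairs.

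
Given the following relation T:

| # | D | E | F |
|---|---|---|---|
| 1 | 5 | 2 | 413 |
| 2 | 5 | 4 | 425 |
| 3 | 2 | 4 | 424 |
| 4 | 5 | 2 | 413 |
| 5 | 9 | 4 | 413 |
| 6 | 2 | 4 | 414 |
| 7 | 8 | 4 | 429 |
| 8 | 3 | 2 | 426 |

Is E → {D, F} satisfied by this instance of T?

E=2: rows 1, 4, 8 → {D,F} takes values {(5, 413), (3, 426)} — violation
E=4: rows 2, 3, 5, 6, 7 → {D,F} takes values {(5, 425), (2, 424), (9, 413), (2, 414), (8, 429)} — violation
Two rows agree on E but differ on {D, F}, so E → {D, F} does not hold.

No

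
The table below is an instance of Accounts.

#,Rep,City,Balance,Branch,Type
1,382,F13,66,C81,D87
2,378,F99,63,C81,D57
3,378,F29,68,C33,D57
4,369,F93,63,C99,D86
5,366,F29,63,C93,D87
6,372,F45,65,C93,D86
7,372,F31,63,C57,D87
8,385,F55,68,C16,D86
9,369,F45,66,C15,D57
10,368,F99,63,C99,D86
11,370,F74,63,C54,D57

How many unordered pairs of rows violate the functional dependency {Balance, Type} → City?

(Balance=63, Type=D57): violating pairs (2,11) — 1 pair.
(Balance=63, Type=D86): violating pairs (4,10) — 1 pair.
(Balance=63, Type=D87): violating pairs (5,7) — 1 pair.

3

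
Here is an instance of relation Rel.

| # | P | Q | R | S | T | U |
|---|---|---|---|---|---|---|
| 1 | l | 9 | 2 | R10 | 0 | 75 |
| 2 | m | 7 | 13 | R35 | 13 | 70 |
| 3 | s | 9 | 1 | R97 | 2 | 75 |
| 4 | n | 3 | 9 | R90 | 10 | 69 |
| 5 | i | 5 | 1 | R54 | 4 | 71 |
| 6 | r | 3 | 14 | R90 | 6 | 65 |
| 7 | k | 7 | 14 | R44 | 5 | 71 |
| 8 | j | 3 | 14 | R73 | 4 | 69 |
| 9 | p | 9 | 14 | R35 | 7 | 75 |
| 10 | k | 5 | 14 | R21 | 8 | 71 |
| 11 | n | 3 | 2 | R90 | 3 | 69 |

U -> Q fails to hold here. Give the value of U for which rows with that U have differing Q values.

U=75: rows 1, 3, 9 → Q = 9, 9, 9 ✓
U=70: row 2 → Q = 7 ✓
U=69: rows 4, 8, 11 → Q = 3, 3, 3 ✓
U=71: rows 5, 7, 10 → Q takes values {5, 7} — violation
U=65: row 6 → Q = 3 ✓
The only U value with inconsistent Q is U=71.

71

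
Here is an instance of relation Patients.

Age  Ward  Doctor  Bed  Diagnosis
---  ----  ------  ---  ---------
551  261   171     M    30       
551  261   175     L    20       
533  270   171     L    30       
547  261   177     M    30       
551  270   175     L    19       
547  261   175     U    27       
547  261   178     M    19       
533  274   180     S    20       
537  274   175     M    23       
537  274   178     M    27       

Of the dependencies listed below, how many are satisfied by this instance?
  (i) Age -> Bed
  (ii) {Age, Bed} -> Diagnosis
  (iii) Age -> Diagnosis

(i) Age -> Bed: Age=551: 3 rows → Bed takes values {M, L} — violation; Age=533: 2 rows → Bed takes values {L, S} — violation; Age=547: 3 rows → Bed takes values {M, U} — violation — fails.
(ii) {Age, Bed} -> Diagnosis: (Age=551, Bed=L): 2 rows → Diagnosis takes values {20, 19} — violation; (Age=547, Bed=M): 2 rows → Diagnosis takes values {30, 19} — violation; (Age=537, Bed=M): 2 rows → Diagnosis takes values {23, 27} — violation — fails.
(iii) Age -> Diagnosis: Age=551: 3 rows → Diagnosis takes values {30, 20, 19} — violation; Age=533: 2 rows → Diagnosis takes values {30, 20} — violation; Age=547: 3 rows → Diagnosis takes values {30, 27, 19} — violation; Age=537: 2 rows → Diagnosis takes values {23, 27} — violation — fails.
None of the 3 dependencies hold.

0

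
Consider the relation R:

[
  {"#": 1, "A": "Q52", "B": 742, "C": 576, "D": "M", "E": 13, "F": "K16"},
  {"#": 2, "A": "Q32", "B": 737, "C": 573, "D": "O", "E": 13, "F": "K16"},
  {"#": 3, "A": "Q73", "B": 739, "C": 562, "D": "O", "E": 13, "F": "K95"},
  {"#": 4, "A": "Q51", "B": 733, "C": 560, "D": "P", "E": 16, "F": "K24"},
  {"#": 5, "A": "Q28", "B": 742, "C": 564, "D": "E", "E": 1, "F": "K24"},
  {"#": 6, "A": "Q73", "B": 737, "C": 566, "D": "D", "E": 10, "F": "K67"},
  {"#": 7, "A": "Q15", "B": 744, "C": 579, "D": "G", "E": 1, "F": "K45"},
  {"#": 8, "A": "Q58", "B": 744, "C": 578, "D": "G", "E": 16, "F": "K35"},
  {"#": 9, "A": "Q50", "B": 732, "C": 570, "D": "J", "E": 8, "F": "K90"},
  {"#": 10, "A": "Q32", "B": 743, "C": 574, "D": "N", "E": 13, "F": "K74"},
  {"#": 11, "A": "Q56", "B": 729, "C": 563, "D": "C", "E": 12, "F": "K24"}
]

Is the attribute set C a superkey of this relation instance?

Yes

All 11 rows have distinct C values, so C → (all attributes) holds and C is a superkey.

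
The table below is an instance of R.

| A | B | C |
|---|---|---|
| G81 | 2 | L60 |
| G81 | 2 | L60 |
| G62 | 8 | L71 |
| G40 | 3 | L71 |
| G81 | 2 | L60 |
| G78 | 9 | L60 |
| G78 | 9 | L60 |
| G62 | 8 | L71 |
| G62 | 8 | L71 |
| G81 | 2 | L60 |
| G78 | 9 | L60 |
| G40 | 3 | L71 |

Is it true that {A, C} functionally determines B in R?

(A=G81, C=L60): 4 rows → B = 2, 2, 2, 2 ✓
(A=G62, C=L71): 3 rows → B = 8, 8, 8 ✓
(A=G40, C=L71): 2 rows → B = 3, 3 ✓
(A=G78, C=L60): 3 rows → B = 9, 9, 9 ✓
Every {A, C} value is associated with a single B value, so {A, C} → B holds.

Yes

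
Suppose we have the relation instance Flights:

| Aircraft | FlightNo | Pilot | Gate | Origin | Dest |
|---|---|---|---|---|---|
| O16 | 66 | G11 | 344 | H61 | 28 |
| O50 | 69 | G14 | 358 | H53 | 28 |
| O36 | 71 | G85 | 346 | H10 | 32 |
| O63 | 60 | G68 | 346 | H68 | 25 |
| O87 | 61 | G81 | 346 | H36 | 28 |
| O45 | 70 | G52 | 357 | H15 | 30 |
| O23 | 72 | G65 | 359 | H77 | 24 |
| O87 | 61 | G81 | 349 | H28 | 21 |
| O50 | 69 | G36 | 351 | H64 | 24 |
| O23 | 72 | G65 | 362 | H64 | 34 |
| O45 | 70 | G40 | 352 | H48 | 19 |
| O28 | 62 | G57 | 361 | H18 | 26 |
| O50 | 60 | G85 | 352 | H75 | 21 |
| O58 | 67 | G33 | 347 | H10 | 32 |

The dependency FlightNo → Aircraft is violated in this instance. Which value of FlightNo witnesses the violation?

FlightNo=66: 1 row → Aircraft = O16 ✓
FlightNo=69: 2 rows → Aircraft = O50, O50 ✓
FlightNo=71: 1 row → Aircraft = O36 ✓
FlightNo=60: 2 rows → Aircraft takes values {O63, O50} — violation
FlightNo=61: 2 rows → Aircraft = O87, O87 ✓
FlightNo=70: 2 rows → Aircraft = O45, O45 ✓
FlightNo=72: 2 rows → Aircraft = O23, O23 ✓
FlightNo=62: 1 row → Aircraft = O28 ✓
FlightNo=67: 1 row → Aircraft = O58 ✓
The only FlightNo value with inconsistent Aircraft is FlightNo=60.

60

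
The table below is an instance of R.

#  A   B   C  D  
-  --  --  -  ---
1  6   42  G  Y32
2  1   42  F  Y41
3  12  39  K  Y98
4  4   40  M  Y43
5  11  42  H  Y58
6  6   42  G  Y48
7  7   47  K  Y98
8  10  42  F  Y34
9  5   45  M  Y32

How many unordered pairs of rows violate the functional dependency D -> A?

D=Y32: violating pairs (1,9) — 1 pair.
D=Y98: violating pairs (3,7) — 1 pair.

2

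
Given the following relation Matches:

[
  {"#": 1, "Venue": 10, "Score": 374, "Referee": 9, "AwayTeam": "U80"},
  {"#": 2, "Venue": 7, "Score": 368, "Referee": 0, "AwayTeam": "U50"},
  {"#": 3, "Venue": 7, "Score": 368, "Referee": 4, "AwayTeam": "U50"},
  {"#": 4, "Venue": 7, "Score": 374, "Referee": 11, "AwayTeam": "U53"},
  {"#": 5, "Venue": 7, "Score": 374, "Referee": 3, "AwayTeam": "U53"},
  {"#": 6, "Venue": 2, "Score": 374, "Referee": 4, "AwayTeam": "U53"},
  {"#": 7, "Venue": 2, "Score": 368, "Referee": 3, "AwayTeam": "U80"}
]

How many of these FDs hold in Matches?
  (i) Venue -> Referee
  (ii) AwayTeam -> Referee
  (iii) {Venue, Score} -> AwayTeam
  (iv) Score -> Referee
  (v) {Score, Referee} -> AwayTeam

(i) Venue -> Referee: Venue=7: rows 2, 3, 4, 5 → Referee takes values {0, 4, 11, 3} — violation; Venue=2: rows 6, 7 → Referee takes values {4, 3} — violation — fails.
(ii) AwayTeam -> Referee: AwayTeam=U80: rows 1, 7 → Referee takes values {9, 3} — violation; AwayTeam=U50: rows 2, 3 → Referee takes values {0, 4} — violation; AwayTeam=U53: rows 4, 5, 6 → Referee takes values {11, 3, 4} — violation — fails.
(iii) {Venue, Score} -> AwayTeam: every LHS value maps to a single RHS value — holds.
(iv) Score -> Referee: Score=374: rows 1, 4, 5, 6 → Referee takes values {9, 11, 3, 4} — violation; Score=368: rows 2, 3, 7 → Referee takes values {0, 4, 3} — violation — fails.
(v) {Score, Referee} -> AwayTeam: every LHS value maps to a single RHS value — holds.
2 of the 5 dependencies hold.

2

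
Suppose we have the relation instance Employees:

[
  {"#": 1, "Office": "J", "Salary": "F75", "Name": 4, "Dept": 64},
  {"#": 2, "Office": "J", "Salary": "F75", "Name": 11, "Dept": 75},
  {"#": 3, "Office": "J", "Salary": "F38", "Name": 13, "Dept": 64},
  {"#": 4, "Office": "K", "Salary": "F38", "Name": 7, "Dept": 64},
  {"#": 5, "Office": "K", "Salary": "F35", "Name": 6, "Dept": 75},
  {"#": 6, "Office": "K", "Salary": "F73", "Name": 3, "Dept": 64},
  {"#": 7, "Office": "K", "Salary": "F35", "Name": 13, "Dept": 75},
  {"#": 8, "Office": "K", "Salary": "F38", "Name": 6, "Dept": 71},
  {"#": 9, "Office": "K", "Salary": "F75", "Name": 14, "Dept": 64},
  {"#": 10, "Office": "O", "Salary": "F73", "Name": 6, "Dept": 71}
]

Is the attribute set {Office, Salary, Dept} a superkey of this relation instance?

Rows 5 and 7 have the same {Office, Salary, Dept} value (Office=K, Salary=F35, Dept=75) but are distinct tuples, so {Office, Salary, Dept} does not determine every attribute — not a superkey.

No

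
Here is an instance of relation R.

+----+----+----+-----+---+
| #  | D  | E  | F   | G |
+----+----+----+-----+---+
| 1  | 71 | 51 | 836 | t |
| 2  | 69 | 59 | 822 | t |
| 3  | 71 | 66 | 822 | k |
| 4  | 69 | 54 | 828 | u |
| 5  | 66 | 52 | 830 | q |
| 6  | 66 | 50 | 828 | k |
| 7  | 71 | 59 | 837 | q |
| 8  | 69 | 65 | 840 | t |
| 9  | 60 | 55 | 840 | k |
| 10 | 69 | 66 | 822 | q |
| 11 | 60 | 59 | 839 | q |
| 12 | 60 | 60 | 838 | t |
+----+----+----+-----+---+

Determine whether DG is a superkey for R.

Rows 2 and 8 have the same DG value (D=69, G=t) but are distinct tuples, so DG does not determine every attribute — not a superkey.

No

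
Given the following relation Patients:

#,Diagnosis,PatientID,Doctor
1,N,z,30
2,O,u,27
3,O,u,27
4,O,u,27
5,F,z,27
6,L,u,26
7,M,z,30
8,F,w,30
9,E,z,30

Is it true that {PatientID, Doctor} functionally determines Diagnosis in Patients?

(PatientID=z, Doctor=30): rows 1, 7, 9 → Diagnosis takes values {N, M, E} — violation
(PatientID=u, Doctor=27): rows 2, 3, 4 → Diagnosis = O, O, O ✓
(PatientID=z, Doctor=27): row 5 → Diagnosis = F ✓
(PatientID=u, Doctor=26): row 6 → Diagnosis = L ✓
(PatientID=w, Doctor=30): row 8 → Diagnosis = F ✓
Two rows agree on {PatientID, Doctor} but differ on Diagnosis, so {PatientID, Doctor} -> Diagnosis does not hold.

No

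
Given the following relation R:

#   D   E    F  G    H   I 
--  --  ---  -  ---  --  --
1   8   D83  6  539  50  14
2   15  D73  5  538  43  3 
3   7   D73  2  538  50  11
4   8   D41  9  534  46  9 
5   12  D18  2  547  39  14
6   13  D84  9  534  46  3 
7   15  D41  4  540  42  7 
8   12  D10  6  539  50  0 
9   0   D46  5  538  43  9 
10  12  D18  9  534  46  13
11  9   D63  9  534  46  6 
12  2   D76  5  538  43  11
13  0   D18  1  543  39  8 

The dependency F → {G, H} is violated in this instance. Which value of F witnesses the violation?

F=6: rows 1, 8 → {G,H} = (539, 50), (539, 50) ✓
F=5: rows 2, 9, 12 → {G,H} = (538, 43), (538, 43), (538, 43) ✓
F=2: rows 3, 5 → {G,H} takes values {(538, 50), (547, 39)} — violation
F=9: rows 4, 6, 10, 11 → {G,H} = (534, 46), (534, 46), (534, 46), (534, 46) ✓
F=4: row 7 → {G,H} = (540, 42) ✓
F=1: row 13 → {G,H} = (543, 39) ✓
The only F value with inconsistent RHS is F=2.

2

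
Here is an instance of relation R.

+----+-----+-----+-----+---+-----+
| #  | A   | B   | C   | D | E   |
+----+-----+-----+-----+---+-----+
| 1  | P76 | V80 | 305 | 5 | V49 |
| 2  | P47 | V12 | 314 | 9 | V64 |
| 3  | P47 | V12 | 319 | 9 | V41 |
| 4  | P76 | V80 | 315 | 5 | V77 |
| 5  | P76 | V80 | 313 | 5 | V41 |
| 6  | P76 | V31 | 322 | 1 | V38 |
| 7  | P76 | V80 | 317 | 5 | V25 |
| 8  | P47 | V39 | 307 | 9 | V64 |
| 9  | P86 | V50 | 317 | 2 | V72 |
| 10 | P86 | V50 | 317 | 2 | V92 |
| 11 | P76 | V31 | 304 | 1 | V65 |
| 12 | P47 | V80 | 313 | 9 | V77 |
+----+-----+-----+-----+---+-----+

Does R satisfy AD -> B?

(A=P76, D=5): rows 1, 4, 5, 7 → B = V80, V80, V80, V80 ✓
(A=P47, D=9): rows 2, 3, 8, 12 → B takes values {V12, V39, V80} — violation
(A=P76, D=1): rows 6, 11 → B = V31, V31 ✓
(A=P86, D=2): rows 9, 10 → B = V50, V50 ✓
Two rows agree on AD but differ on B, so AD -> B does not hold.

No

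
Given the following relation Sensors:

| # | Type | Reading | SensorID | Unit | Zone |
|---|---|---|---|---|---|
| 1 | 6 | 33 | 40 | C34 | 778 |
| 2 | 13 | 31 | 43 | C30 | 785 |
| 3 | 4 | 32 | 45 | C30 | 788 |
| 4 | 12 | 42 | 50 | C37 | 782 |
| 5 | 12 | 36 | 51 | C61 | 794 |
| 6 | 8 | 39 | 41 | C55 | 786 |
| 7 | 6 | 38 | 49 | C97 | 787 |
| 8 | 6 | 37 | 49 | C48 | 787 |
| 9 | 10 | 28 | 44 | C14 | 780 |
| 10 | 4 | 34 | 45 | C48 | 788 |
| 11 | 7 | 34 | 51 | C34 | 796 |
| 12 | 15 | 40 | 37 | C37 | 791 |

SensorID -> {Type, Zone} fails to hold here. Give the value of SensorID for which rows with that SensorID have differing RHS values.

51

SensorID=40: row 1 → {Type,Zone} = (6, 778) ✓
SensorID=43: row 2 → {Type,Zone} = (13, 785) ✓
SensorID=45: rows 3, 10 → {Type,Zone} = (4, 788), (4, 788) ✓
SensorID=50: row 4 → {Type,Zone} = (12, 782) ✓
SensorID=51: rows 5, 11 → {Type,Zone} takes values {(12, 794), (7, 796)} — violation
SensorID=41: row 6 → {Type,Zone} = (8, 786) ✓
SensorID=49: rows 7, 8 → {Type,Zone} = (6, 787), (6, 787) ✓
SensorID=44: row 9 → {Type,Zone} = (10, 780) ✓
SensorID=37: row 12 → {Type,Zone} = (15, 791) ✓
The only SensorID value with inconsistent RHS is SensorID=51.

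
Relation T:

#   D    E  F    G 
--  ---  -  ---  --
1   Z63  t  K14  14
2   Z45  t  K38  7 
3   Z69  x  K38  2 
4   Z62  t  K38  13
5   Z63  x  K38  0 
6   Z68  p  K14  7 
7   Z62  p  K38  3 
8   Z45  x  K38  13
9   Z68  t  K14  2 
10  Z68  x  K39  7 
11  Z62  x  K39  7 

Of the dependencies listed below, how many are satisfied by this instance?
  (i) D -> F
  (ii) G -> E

0

(i) D -> F: D=Z63: rows 1, 5 → F takes values {K14, K38} — violation; D=Z62: rows 4, 7, 11 → F takes values {K38, K39} — violation; D=Z68: rows 6, 9, 10 → F takes values {K14, K39} — violation — fails.
(ii) G -> E: G=7: rows 2, 6, 10, 11 → E takes values {t, p, x} — violation; G=2: rows 3, 9 → E takes values {x, t} — violation; G=13: rows 4, 8 → E takes values {t, x} — violation — fails.
None of the 2 dependencies hold.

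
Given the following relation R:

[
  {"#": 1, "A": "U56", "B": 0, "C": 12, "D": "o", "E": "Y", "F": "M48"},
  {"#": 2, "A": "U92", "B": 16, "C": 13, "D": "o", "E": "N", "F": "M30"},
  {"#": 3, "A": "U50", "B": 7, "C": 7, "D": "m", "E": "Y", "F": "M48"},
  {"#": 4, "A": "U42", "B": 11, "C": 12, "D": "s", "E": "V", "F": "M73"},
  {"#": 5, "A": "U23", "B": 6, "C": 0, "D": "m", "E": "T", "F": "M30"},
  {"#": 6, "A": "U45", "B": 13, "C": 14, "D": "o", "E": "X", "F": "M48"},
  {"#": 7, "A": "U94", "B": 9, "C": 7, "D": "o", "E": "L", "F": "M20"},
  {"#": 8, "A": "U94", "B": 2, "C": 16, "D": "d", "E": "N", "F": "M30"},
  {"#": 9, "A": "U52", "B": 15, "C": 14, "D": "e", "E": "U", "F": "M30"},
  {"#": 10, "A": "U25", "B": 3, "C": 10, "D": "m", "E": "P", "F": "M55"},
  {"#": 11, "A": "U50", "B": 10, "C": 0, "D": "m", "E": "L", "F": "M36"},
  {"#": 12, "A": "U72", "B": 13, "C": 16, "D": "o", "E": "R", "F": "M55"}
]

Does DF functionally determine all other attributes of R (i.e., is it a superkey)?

Rows 1 and 6 have the same DF value (D=o, F=M48) but are distinct tuples, so DF does not determine every attribute — not a superkey.

No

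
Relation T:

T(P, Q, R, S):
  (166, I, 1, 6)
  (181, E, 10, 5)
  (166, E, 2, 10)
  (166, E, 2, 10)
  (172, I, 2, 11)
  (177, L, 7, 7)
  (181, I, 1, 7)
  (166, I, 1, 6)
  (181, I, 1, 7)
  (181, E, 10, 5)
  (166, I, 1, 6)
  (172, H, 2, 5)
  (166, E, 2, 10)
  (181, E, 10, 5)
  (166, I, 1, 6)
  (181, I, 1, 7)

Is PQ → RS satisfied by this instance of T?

Yes

(P=166, Q=I): 4 rows → {R,S} = (1, 6), (1, 6), (1, 6), (1, 6) ✓
(P=181, Q=E): 3 rows → {R,S} = (10, 5), (10, 5), (10, 5) ✓
(P=166, Q=E): 3 rows → {R,S} = (2, 10), (2, 10), (2, 10) ✓
(P=172, Q=I): 1 row → {R,S} = (2, 11) ✓
(P=177, Q=L): 1 row → {R,S} = (7, 7) ✓
(P=181, Q=I): 3 rows → {R,S} = (1, 7), (1, 7), (1, 7) ✓
(P=172, Q=H): 1 row → {R,S} = (2, 5) ✓
Every PQ value is associated with a single RS value, so PQ → RS holds.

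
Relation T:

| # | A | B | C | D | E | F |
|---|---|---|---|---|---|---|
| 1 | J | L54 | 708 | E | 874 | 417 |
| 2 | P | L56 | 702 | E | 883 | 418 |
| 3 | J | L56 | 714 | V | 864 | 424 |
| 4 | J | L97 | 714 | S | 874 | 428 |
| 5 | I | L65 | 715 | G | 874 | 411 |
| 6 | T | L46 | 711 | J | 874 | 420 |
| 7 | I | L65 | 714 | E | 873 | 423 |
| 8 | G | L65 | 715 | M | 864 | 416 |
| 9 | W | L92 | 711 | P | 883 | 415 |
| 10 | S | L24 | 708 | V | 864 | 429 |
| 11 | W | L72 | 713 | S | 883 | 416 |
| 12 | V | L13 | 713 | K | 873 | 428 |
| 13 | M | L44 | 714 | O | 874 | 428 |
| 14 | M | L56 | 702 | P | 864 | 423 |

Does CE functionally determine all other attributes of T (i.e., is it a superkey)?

No

Rows 4 and 13 have the same CE value (C=714, E=874) but are distinct tuples, so CE does not determine every attribute — not a superkey.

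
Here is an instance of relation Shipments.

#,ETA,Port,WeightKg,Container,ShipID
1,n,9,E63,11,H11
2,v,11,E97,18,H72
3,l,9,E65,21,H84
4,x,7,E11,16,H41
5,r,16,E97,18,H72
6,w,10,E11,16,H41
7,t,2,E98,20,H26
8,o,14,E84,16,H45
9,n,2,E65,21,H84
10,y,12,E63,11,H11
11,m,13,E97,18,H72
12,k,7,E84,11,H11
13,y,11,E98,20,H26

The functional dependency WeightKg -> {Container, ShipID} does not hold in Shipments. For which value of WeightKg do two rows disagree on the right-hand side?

WeightKg=E63: rows 1, 10 → {Container,ShipID} = (11, H11), (11, H11) ✓
WeightKg=E97: rows 2, 5, 11 → {Container,ShipID} = (18, H72), (18, H72), (18, H72) ✓
WeightKg=E65: rows 3, 9 → {Container,ShipID} = (21, H84), (21, H84) ✓
WeightKg=E11: rows 4, 6 → {Container,ShipID} = (16, H41), (16, H41) ✓
WeightKg=E98: rows 7, 13 → {Container,ShipID} = (20, H26), (20, H26) ✓
WeightKg=E84: rows 8, 12 → {Container,ShipID} takes values {(16, H45), (11, H11)} — violation
The only WeightKg value with inconsistent RHS is WeightKg=E84.

E84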